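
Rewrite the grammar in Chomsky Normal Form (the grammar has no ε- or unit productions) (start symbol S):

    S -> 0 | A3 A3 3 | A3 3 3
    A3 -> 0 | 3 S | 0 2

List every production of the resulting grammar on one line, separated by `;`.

Introduce a nonterminal for each terminal appearing in a rule of length ≥ 2: X1 → 3, X2 → 0, X3 → 2.
Binarize each right-hand side of length ≥ 3 by chaining fresh nonterminals (Y1, Y2, …): affected rules were S → A3 A3 X1; S → A3 X1 X1.

S -> 0 | A3 Y1 | A3 Y2; A3 -> 0 | X1 S | X2 X3; X1 -> 3; X2 -> 0; X3 -> 2; Y1 -> A3 X1; Y2 -> X1 X1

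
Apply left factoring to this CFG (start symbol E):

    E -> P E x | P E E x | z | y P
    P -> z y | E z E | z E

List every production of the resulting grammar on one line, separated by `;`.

E has alternatives sharing prefix 'P E': factor to E → P E E' with E' → x | E x.
P has alternatives sharing prefix 'z': factor to P → z P' with P' → y | E.

E -> z | y P | P E E'; P -> E z E | z P'; E' -> x | E x; P' -> y | E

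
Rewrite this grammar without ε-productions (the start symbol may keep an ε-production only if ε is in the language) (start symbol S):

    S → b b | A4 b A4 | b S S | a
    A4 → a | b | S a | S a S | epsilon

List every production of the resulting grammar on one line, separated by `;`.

Nullable nonterminals: {A4}.
ε ∉ L(G), so no ε-production is kept.
For each production, add variants omitting each subset of nullable occurrences: S → A4 b A4 gives A4 b A4 | A4 b | b A4 | b.

S → b b | A4 b A4 | A4 b | b A4 | b | b S S | a; A4 → a | b | S a | S a S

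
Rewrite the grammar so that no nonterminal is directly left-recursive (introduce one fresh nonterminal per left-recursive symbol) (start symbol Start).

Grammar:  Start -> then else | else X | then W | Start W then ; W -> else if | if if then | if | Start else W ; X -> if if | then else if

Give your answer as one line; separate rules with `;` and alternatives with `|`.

Start -> then else Start1 | else X Start1 | then W Start1; W -> else if | if if then | if | Start else W; X -> if if | then else if; Start1 -> W then Start1 | ε

Directly left-recursive nonterminal: Start.
For Start: α = {W then}, β = {then else, else X, then W}. Rewrite as Start → β Start1 and Start1 → α Start1 | ε.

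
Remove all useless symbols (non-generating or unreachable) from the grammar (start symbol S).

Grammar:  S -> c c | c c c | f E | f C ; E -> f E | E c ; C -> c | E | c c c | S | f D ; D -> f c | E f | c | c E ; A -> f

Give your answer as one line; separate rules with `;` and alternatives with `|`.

Generating nonterminals: {A, C, D, S}.
Reachable from S after that: {C, D, S}.
Removed useless symbols: {A, E} and every production mentioning them.

S -> c c | c c c | f C; C -> c | c c c | S | f D; D -> f c | c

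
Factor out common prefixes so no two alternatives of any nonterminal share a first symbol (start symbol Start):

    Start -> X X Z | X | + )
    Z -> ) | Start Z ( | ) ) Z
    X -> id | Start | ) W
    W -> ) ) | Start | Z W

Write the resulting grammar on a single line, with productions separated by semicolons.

Start -> + ) | X Start1; Z -> Start Z ( | ) Z1; X -> id | Start | ) W; W -> ) ) | Start | Z W; Start1 -> X Z | ε; Z1 -> ε | ) Z

Start has alternatives sharing prefix 'X': factor to Start → X Start1 with Start1 → X Z | ε.
Z has alternatives sharing prefix ')': factor to Z → ) Z1 with Z1 → ε | ) Z.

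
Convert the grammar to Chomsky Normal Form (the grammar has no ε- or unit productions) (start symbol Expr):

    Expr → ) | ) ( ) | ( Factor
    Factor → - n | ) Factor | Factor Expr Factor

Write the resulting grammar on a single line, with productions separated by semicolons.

Introduce a nonterminal for each terminal appearing in a rule of length ≥ 2: X1 → ), X2 → (, X3 → -, X4 → n.
Binarize each right-hand side of length ≥ 3 by chaining fresh nonterminals (Y1, Y2, …): affected rules were Expr → X1 X2 X1; Factor → Factor Expr Factor.

Expr → ) | X1 Y1 | X2 Factor; Factor → X3 X4 | X1 Factor | Factor Y2; X1 → ); X2 → (; X3 → -; X4 → n; Y1 → X2 X1; Y2 → Expr Factor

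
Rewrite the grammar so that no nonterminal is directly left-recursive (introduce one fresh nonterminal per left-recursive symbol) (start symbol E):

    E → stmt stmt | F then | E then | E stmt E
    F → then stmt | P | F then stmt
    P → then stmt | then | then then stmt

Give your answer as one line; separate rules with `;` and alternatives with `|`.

E → stmt stmt E' | F then E'; F → then stmt F' | P F'; P → then stmt | then | then then stmt; E' → then E' | stmt E E' | ε; F' → then stmt F' | ε

E, F are directly left-recursive.
For E: α = {then, stmt E}, β = {stmt stmt, F then}. Rewrite as E → β E' and E' → α E' | ε.
For F: α = {then stmt}, β = {then stmt, P}. Rewrite as F → β F' and F' → α F' | ε.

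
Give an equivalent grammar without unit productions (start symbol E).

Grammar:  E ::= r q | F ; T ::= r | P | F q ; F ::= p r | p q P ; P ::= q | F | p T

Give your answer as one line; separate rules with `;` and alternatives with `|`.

E ::= r q | p r | p q P; T ::= p r | p q P | q | p T | r | F q; F ::= p r | p q P; P ::= p r | p q P | q | p T

Unit pairs: E ⇒* {F}; P ⇒* {F}; T ⇒* {F, P}.
For every A with A ⇒* B via unit rules, add B's non-unit alternatives to A; then delete every rule of the form X → Y.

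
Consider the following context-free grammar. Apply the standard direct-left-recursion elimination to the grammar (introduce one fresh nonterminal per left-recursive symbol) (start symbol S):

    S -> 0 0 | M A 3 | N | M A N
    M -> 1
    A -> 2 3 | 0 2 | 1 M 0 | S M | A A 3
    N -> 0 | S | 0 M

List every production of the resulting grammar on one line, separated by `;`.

Directly left-recursive nonterminal: A.
For A: α = {A 3}, β = {2 3, 0 2, 1 M 0, S M}. Rewrite as A → β A' and A' → α A' | ε.

S -> 0 0 | M A 3 | N | M A N; M -> 1; A -> 2 3 A' | 0 2 A' | 1 M 0 A' | S M A'; N -> 0 | S | 0 M; A' -> A 3 A' | ε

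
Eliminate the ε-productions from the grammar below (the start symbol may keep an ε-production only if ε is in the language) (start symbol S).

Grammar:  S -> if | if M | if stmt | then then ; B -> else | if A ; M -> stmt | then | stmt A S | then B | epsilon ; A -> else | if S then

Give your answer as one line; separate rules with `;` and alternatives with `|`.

S -> if | if M | if stmt | then then; B -> else | if A; M -> stmt | then | stmt A S | then B; A -> else | if S then

Nullable set = {M}.
ε ∉ L(G), so no ε-production is kept.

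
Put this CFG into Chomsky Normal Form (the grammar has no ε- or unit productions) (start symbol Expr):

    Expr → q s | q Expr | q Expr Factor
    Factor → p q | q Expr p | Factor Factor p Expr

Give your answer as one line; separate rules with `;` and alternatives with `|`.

Introduce a nonterminal for each terminal appearing in a rule of length ≥ 2: X1 → q, X2 → s, X3 → p.
Binarize each right-hand side of length ≥ 3 by chaining fresh nonterminals (Y1, Y2, …): affected rules were Expr → X1 Expr Factor; Factor → X1 Expr X3; Factor → Factor Factor X3 Expr.

Expr → X1 X2 | X1 Expr | X1 Y1; Factor → X3 X1 | X1 Y2 | Factor Y3; X1 → q; X2 → s; X3 → p; Y1 → Expr Factor; Y2 → Expr X3; Y3 → Factor Y4; Y4 → X3 Expr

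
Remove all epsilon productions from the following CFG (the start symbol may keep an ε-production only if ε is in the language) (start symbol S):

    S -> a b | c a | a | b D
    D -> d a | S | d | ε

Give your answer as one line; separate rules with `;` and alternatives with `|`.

S -> a b | c a | a | b D | b; D -> d a | S | d

Nullable set = {D}.
ε ∉ L(G), so no ε-production is kept.
For each production, add variants omitting each subset of nullable occurrences: S → b D gives b D | b.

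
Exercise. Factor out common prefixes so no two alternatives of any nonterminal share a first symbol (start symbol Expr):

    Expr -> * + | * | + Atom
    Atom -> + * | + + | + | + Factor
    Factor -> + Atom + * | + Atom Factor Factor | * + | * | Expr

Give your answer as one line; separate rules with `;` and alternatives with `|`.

Expr has alternatives sharing prefix '*': factor to Expr → * Expr1 with Expr1 → + | ε.
Atom has alternatives sharing prefix '+': factor to Atom → + Atom1 with Atom1 → * | + | ε | Factor.
Factor has alternatives sharing prefix '+ Atom': factor to Factor → + Atom Factor1 with Factor1 → + * | Factor Factor.
Factor has alternatives sharing prefix '*': factor to Factor → * Factor2 with Factor2 → + | ε.

Expr -> + Atom | * Expr1; Atom -> + Atom1; Factor -> Expr | + Atom Factor1 | * Factor2; Expr1 -> + | ε; Atom1 -> * | + | ε | Factor; Factor1 -> + * | Factor Factor; Factor2 -> + | ε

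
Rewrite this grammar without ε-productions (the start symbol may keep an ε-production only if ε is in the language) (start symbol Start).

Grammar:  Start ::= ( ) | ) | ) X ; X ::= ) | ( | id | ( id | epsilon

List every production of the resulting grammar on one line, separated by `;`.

Start ::= ( ) | ) | ) X; X ::= ) | ( | id | ( id

Nullable nonterminals: {X}.
ε ∉ L(G), so no ε-production is kept.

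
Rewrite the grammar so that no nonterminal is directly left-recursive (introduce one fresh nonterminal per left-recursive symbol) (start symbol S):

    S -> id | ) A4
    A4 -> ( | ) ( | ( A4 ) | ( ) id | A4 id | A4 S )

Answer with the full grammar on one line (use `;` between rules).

Directly left-recursive nonterminal: A4.
For A4: α = {id, S )}, β = {(, ) (, ( A4 ), ( ) id}. Rewrite as A4 → β A4' and A4' → α A4' | ε.

S -> id | ) A4; A4 -> ( A4' | ) ( A4' | ( A4 ) A4' | ( ) id A4'; A4' -> id A4' | S ) A4' | ε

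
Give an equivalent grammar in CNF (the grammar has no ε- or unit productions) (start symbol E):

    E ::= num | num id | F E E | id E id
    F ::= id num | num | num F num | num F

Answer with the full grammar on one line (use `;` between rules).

Introduce a nonterminal for each terminal appearing in a rule of length ≥ 2: X1 → num, X2 → id.
Binarize each right-hand side of length ≥ 3 by chaining fresh nonterminals (Y1, Y2, …): affected rules were E → F E E; E → X2 E X2; F → X1 F X1.

E ::= num | X1 X2 | F Y1 | X2 Y2; F ::= X2 X1 | num | X1 Y3 | X1 F; X1 ::= num; X2 ::= id; Y1 ::= E E; Y2 ::= E X2; Y3 ::= F X1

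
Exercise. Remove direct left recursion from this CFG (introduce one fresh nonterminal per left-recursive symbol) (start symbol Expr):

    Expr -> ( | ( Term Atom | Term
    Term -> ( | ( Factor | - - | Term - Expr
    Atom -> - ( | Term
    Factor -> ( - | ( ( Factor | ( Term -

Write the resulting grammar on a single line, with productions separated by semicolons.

Directly left-recursive nonterminal: Term.
For Term: α = {- Expr}, β = {(, ( Factor, - -}. Rewrite as Term → β Term1 and Term1 → α Term1 | ε.

Expr -> ( | ( Term Atom | Term; Term -> ( Term1 | ( Factor Term1 | - - Term1; Atom -> - ( | Term; Factor -> ( - | ( ( Factor | ( Term -; Term1 -> - Expr Term1 | ε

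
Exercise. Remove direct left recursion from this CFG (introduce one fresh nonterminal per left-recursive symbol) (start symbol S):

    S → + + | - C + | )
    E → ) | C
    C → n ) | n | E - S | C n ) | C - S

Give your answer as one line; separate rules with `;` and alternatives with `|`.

S → + + | - C + | ); E → ) | C; C → n ) C' | n C' | E - S C'; C' → n ) C' | - S C' | ε

C is directly left-recursive.
For C: α = {n ), - S}, β = {n ), n, E - S}. Rewrite as C → β C' and C' → α C' | ε.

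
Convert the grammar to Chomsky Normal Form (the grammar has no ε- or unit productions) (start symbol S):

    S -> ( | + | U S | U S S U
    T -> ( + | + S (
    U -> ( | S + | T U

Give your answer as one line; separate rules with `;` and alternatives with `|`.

S -> ( | + | U S | U Y1; T -> X1 X2 | X2 Y3; U -> ( | S X2 | T U; X1 -> (; X2 -> +; Y1 -> S Y2; Y2 -> S U; Y3 -> S X1

Introduce a nonterminal for each terminal appearing in a rule of length ≥ 2: X1 → (, X2 → +.
Binarize each right-hand side of length ≥ 3 by chaining fresh nonterminals (Y1, Y2, …): affected rules were S → U S S U; T → X2 S X1.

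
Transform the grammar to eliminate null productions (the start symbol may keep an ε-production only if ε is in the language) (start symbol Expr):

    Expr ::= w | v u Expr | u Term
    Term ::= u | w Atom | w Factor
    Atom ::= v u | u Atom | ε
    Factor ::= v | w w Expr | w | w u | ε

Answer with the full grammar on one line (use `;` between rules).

Expr ::= w | v u Expr | u Term; Term ::= u | w Atom | w | w Factor; Atom ::= v u | u Atom | u; Factor ::= v | w w Expr | w | w u

The nullable symbols are {Atom, Factor}.
ε ∉ L(G), so no ε-production is kept.
Add the nullable-subset variants: Term → w Atom gives w Atom | w. Atom → u Atom gives u Atom | u.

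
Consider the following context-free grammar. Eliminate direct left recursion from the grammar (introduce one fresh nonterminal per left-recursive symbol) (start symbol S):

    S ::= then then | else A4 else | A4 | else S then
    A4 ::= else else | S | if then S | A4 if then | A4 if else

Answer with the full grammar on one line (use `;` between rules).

Left recursion appears on A4.
For A4: α = {if then, if else}, β = {else else, S, if then S}. Rewrite as A4 → β A4' and A4' → α A4' | ε.

S ::= then then | else A4 else | A4 | else S then; A4 ::= else else A4' | S A4' | if then S A4'; A4' ::= if then A4' | if else A4' | eps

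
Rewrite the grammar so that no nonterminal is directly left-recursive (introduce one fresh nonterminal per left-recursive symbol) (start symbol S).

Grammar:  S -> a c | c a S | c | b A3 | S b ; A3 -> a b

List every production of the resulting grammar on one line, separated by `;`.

Left recursion appears on S.
For S: α = {b}, β = {a c, c a S, c, b A3}. Rewrite as S → β S' and S' → α S' | ε.

S -> a c S' | c a S S' | c S' | b A3 S'; A3 -> a b; S' -> b S' | ε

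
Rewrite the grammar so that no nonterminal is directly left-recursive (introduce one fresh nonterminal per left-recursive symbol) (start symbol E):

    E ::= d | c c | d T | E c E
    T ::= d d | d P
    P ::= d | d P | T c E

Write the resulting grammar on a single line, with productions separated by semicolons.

Left recursion appears on E.
For E: α = {c E}, β = {d, c c, d T}. Rewrite as E → β E' and E' → α E' | ε.

E ::= d E' | c c E' | d T E'; T ::= d d | d P; P ::= d | d P | T c E; E' ::= c E E' | ε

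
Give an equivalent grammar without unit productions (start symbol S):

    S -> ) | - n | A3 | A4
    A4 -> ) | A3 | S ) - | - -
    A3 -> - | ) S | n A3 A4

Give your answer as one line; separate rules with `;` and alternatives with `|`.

S -> ) | S ) - | - - | - n | - | ) S | n A3 A4; A4 -> ) | S ) - | - - | - | ) S | n A3 A4; A3 -> - | ) S | n A3 A4

Unit pairs: A4 ⇒* {A3}; S ⇒* {A3, A4}.
For each unit pair (A, B), copy every non-unit production of B to A, then drop all unit productions.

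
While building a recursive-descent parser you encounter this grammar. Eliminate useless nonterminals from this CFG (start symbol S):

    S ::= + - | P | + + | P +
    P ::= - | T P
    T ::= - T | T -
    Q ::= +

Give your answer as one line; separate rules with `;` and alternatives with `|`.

Generating nonterminals: {P, Q, S}.
Reachable from S after that: {P, S}.
Removed useless symbols: {Q, T} and every production mentioning them.

S ::= + - | P | + + | P +; P ::= -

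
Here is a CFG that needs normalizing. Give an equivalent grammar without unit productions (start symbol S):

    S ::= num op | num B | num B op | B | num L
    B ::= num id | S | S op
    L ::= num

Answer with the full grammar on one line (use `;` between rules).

Unit pairs: B ⇒* {S}; S ⇒* {B}.
For each unit pair (A, B), copy every non-unit production of B to A, then drop all unit productions.

S ::= num id | S op | num op | num B | num B op | num L; B ::= num id | S op | num op | num B | num B op | num L; L ::= num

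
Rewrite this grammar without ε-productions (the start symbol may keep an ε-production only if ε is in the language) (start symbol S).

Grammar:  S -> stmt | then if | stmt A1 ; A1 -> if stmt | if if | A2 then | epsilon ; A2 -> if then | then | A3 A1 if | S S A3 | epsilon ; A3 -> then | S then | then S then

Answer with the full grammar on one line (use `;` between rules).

S -> stmt | then if | stmt A1; A1 -> if stmt | if if | A2 then | then; A2 -> if then | then | A3 A1 if | A3 if | S S A3; A3 -> then | S then | then S then

Nullable nonterminals: {A1, A2}.
ε ∉ L(G), so no ε-production is kept.
Add the nullable-subset variants: A1 → A2 then gives A2 then | then. A2 → A3 A1 if gives A3 A1 if | A3 if.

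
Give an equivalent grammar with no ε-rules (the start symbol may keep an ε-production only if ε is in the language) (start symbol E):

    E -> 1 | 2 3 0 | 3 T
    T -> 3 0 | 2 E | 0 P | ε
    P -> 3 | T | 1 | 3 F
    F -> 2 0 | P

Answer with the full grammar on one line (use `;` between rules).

Nullable nonterminals: {F, P, T}.
ε ∉ L(G), so no ε-production is kept.
For each production, add variants omitting each subset of nullable occurrences: E → 3 T gives 3 T | 3. T → 0 P gives 0 P | 0.

E -> 1 | 2 3 0 | 3 T | 3; T -> 3 0 | 2 E | 0 P | 0; P -> 3 | T | 1 | 3 F; F -> 2 0 | P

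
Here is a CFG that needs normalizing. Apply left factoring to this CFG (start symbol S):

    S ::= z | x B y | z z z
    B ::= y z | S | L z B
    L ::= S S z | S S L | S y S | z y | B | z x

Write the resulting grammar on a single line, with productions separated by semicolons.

S ::= x B y | z S'; B ::= y z | S | L z B; L ::= B | S L' | z L''; S' ::= ε | z z; L' ::= y S | S L'''; L'' ::= y | x; L''' ::= z | L

S has alternatives sharing prefix 'z': factor to S → z S' with S' → ε | z z.
L has alternatives sharing prefix 'S': factor to L → S L' with L' → S z | S L | y S.
L has alternatives sharing prefix 'z': factor to L → z L'' with L'' → y | x.
L' has alternatives sharing prefix 'S': factor to L' → S L''' with L''' → z | L.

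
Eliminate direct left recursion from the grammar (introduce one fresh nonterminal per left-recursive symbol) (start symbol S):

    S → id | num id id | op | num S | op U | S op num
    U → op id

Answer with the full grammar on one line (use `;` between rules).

S → id S' | num id id S' | op S' | num S S' | op U S'; U → op id; S' → op num S' | eps

S is directly left-recursive.
For S: α = {op num}, β = {id, num id id, op, num S, op U}. Rewrite as S → β S' and S' → α S' | ε.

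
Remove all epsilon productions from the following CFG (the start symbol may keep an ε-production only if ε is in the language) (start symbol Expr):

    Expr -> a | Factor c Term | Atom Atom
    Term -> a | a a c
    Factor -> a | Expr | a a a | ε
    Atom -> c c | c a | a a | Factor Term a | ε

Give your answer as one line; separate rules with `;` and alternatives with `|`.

Nullable set = {Atom, Expr, Factor}.
ε ∈ L(G) since Expr is nullable, so keep Expr → ε.
Add the nullable-subset variants: Expr → Factor c Term gives Factor c Term | c Term. Expr → Atom Atom gives Atom Atom | Atom. Atom → Factor Term a gives Factor Term a | Term a.

Expr -> a | Factor c Term | c Term | Atom Atom | Atom | ε; Term -> a | a a c; Factor -> a | Expr | a a a; Atom -> c c | c a | a a | Factor Term a | Term a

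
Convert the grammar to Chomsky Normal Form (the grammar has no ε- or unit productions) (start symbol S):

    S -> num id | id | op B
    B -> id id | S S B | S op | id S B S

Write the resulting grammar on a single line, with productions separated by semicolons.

Introduce a nonterminal for each terminal appearing in a rule of length ≥ 2: X1 → num, X2 → id, X3 → op.
Binarize each right-hand side of length ≥ 3 by chaining fresh nonterminals (Y1, Y2, …): affected rules were B → S S B; B → X2 S B S.

S -> X1 X2 | id | X3 B; B -> X2 X2 | S Y1 | S X3 | X2 Y2; X1 -> num; X2 -> id; X3 -> op; Y1 -> S B; Y2 -> S Y3; Y3 -> B S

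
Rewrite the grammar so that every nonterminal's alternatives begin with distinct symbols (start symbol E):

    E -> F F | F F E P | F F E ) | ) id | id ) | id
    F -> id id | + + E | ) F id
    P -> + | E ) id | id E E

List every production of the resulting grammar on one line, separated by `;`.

E -> ) id | F F E' | id E''; F -> id id | + + E | ) F id; P -> + | E ) id | id E E; E' -> ε | E E'''; E'' -> ) | ε; E''' -> P | )

E has alternatives sharing prefix 'F F': factor to E → F F E' with E' → ε | E P | E ).
E has alternatives sharing prefix 'id': factor to E → id E'' with E'' → ) | ε.
E' has alternatives sharing prefix 'E': factor to E' → E E''' with E''' → P | ).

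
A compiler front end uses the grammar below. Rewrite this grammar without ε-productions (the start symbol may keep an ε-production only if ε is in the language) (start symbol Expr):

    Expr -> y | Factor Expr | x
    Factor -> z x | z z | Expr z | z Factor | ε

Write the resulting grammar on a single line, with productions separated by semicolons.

The nullable symbols are {Factor}.
ε ∉ L(G), so no ε-production is kept.
Expand every rule over subsets of its nullable positions: Factor → z Factor gives z Factor | z.

Expr -> y | Factor Expr | x; Factor -> z x | z z | Expr z | z Factor | z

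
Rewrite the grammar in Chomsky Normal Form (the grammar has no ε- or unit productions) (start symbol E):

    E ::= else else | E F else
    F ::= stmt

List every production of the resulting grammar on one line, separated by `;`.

E ::= X1 X1 | E Y1; F ::= stmt; X1 ::= else; Y1 ::= F X1

Introduce a nonterminal for each terminal appearing in a rule of length ≥ 2: X1 → else.
Binarize each right-hand side of length ≥ 3 by chaining fresh nonterminals (Y1, Y2, …): affected rules were E → E F X1.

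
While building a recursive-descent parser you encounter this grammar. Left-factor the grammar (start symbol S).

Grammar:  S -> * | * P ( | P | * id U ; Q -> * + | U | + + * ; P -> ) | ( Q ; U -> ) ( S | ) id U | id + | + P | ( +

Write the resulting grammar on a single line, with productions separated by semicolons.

S -> P | * S'; Q -> * + | U | + + *; P -> ) | ( Q; U -> id + | + P | ( + | ) U'; S' -> ε | P ( | id U; U' -> ( S | id U

S has alternatives sharing prefix '*': factor to S → * S' with S' → ε | P ( | id U.
U has alternatives sharing prefix ')': factor to U → ) U' with U' → ( S | id U.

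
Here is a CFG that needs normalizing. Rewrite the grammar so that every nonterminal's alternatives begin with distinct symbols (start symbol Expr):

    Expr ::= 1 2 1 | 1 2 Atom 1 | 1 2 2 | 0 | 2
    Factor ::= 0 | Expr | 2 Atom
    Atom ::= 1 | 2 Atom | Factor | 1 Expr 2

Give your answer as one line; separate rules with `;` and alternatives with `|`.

Expr ::= 0 | 2 | 1 2 Expr1; Factor ::= 0 | Expr | 2 Atom; Atom ::= 2 Atom | Factor | 1 Atom1; Expr1 ::= 1 | Atom 1 | 2; Atom1 ::= ε | Expr 2

Expr has alternatives sharing prefix '1 2': factor to Expr → 1 2 Expr1 with Expr1 → 1 | Atom 1 | 2.
Atom has alternatives sharing prefix '1': factor to Atom → 1 Atom1 with Atom1 → ε | Expr 2.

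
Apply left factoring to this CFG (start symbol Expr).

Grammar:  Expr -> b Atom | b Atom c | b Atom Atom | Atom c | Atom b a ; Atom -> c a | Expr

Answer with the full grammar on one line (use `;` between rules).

Expr has alternatives sharing prefix 'b Atom': factor to Expr → b Atom Expr1 with Expr1 → ε | c | Atom.
Expr has alternatives sharing prefix 'Atom': factor to Expr → Atom Expr2 with Expr2 → c | b a.

Expr -> b Atom Expr1 | Atom Expr2; Atom -> c a | Expr; Expr1 -> eps | c | Atom; Expr2 -> c | b a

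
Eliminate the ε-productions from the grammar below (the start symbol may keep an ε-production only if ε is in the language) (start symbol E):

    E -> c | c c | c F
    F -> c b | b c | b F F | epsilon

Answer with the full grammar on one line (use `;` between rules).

Nullable nonterminals: {F}.
ε ∉ L(G), so no ε-production is kept.
Expand every rule over subsets of its nullable positions: F → b F F gives b F F | b F | b.

E -> c | c c | c F; F -> c b | b c | b F F | b F | b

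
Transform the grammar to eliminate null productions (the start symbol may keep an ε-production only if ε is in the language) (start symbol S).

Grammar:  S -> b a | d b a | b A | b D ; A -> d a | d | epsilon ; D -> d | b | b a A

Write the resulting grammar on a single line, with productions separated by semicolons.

The nullable symbols are {A}.
ε ∉ L(G), so no ε-production is kept.
Expand every rule over subsets of its nullable positions: S → b A gives b A | b. D → b a A gives b a A | b a.

S -> b a | d b a | b A | b | b D; A -> d a | d; D -> d | b | b a A | b a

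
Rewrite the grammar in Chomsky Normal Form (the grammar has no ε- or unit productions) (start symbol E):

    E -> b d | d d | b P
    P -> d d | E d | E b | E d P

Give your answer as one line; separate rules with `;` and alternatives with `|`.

Introduce a nonterminal for each terminal appearing in a rule of length ≥ 2: X1 → b, X2 → d.
Binarize each right-hand side of length ≥ 3 by chaining fresh nonterminals (Y1, Y2, …): affected rules were P → E X2 P.

E -> X1 X2 | X2 X2 | X1 P; P -> X2 X2 | E X2 | E X1 | E Y1; X1 -> b; X2 -> d; Y1 -> X2 P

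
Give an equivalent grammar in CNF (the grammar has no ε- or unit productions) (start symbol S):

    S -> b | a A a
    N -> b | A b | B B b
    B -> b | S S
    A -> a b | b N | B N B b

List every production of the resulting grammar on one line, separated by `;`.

Introduce a nonterminal for each terminal appearing in a rule of length ≥ 2: X1 → a, X2 → b.
Binarize each right-hand side of length ≥ 3 by chaining fresh nonterminals (Y1, Y2, …): affected rules were S → X1 A X1; N → B B X2; A → B N B X2.

S -> b | X1 Y1; N -> b | A X2 | B Y2; B -> b | S S; A -> X1 X2 | X2 N | B Y3; X1 -> a; X2 -> b; Y1 -> A X1; Y2 -> B X2; Y3 -> N Y4; Y4 -> B X2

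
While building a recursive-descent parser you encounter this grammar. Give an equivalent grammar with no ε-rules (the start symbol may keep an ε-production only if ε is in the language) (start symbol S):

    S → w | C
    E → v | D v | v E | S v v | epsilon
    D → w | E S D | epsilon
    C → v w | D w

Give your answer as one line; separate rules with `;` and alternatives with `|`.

S → w | C; E → v | D v | v E | S v v; D → w | E S D | E S | S D | S; C → v w | D w | w

Nullable nonterminals: {D, E}.
ε ∉ L(G), so no ε-production is kept.
For each production, add variants omitting each subset of nullable occurrences: D → E S D gives E S D | E S | S D | S. C → D w gives D w | w.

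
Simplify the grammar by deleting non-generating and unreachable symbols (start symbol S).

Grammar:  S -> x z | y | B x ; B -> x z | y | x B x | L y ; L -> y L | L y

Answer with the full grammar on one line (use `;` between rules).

S -> x z | y | B x; B -> x z | y | x B x

Generating nonterminals: {B, S}.
Reachable from S after that: {B, S}.
Removed useless symbols: {L} and every production mentioning them.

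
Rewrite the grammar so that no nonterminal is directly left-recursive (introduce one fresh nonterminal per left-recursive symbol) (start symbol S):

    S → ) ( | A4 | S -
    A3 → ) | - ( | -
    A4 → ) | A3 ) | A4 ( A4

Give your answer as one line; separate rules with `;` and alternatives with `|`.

Directly left-recursive nonterminals: S, A4.
For S: α = {-}, β = {) (, A4}. Rewrite as S → β S' and S' → α S' | ε.
For A4: α = {( A4}, β = {), A3 )}. Rewrite as A4 → β A4' and A4' → α A4' | ε.

S → ) ( S' | A4 S'; A3 → ) | - ( | -; A4 → ) A4' | A3 ) A4'; S' → - S' | ε; A4' → ( A4 A4' | ε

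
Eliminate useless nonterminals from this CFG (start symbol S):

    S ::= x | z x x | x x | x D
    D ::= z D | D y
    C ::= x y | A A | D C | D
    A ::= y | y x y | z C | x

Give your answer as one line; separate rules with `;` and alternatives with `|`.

S ::= x | z x x | x x

Generating nonterminals: {A, C, S}.
Reachable from S after that: {S}.
Removed useless symbols: {A, C, D} and every production mentioning them.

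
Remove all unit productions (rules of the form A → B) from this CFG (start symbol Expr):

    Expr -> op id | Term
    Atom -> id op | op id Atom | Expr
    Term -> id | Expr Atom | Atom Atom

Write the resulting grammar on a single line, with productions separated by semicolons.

Unit pairs: Atom ⇒* {Expr, Term}; Expr ⇒* {Term}.
For every A with A ⇒* B via unit rules, add B's non-unit alternatives to A; then delete every rule of the form X → Y.

Expr -> id | Expr Atom | Atom Atom | op id; Atom -> id | Expr Atom | Atom Atom | id op | op id Atom | op id; Term -> id | Expr Atom | Atom Atom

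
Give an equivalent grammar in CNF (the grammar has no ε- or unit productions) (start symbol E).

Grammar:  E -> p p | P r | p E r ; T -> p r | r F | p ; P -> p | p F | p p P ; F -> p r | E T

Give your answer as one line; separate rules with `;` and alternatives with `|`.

Introduce a nonterminal for each terminal appearing in a rule of length ≥ 2: X1 → p, X2 → r.
Binarize each right-hand side of length ≥ 3 by chaining fresh nonterminals (Y1, Y2, …): affected rules were E → X1 E X2; P → X1 X1 P.

E -> X1 X1 | P X2 | X1 Y1; T -> X1 X2 | X2 F | p; P -> p | X1 F | X1 Y2; F -> X1 X2 | E T; X1 -> p; X2 -> r; Y1 -> E X2; Y2 -> X1 P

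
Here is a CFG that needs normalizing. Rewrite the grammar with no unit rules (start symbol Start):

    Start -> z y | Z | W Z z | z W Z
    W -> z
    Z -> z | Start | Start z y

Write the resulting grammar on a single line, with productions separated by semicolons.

Unit pairs: Start ⇒* {Z}; Z ⇒* {Start}.
Replace each nonterminal's rules with the union of the non-unit rules of every nonterminal it unit-derives.

Start -> z | Start z y | z y | W Z z | z W Z; W -> z; Z -> z | Start z y | z y | W Z z | z W Z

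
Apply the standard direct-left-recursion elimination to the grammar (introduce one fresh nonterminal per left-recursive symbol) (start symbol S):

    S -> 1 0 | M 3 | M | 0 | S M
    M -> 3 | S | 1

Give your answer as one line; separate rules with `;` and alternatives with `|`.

Left recursion appears on S.
For S: α = {M}, β = {1 0, M 3, M, 0}. Rewrite as S → β S' and S' → α S' | ε.

S -> 1 0 S' | M 3 S' | M S' | 0 S'; M -> 3 | S | 1; S' -> M S' | epsilon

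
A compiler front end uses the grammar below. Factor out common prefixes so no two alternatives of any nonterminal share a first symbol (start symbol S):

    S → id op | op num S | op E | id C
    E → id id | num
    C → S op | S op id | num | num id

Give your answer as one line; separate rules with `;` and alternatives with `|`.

S has alternatives sharing prefix 'id': factor to S → id S' with S' → op | C.
S has alternatives sharing prefix 'op': factor to S → op S'' with S'' → num S | E.
C has alternatives sharing prefix 'S op': factor to C → S op C' with C' → ε | id.
C has alternatives sharing prefix 'num': factor to C → num C'' with C'' → ε | id.

S → id S' | op S''; E → id id | num; C → S op C' | num C''; S' → op | C; S'' → num S | E; C' → ε | id; C'' → ε | id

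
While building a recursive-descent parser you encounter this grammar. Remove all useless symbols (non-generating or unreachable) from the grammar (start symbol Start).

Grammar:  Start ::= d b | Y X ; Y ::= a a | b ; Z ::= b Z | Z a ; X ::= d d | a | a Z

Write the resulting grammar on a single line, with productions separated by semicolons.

Start ::= d b | Y X; Y ::= a a | b; X ::= d d | a

Generating nonterminals: {Start, X, Y}.
Reachable from Start after that: {Start, X, Y}.
Removed useless symbols: {Z} and every production mentioning them.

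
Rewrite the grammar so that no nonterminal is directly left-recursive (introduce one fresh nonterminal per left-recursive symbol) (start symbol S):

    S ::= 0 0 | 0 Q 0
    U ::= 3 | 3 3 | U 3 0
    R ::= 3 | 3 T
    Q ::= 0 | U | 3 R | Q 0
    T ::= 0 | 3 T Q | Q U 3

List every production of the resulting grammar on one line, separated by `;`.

Left recursion appears on U, Q.
For U: α = {3 0}, β = {3, 3 3}. Rewrite as U → β U' and U' → α U' | ε.
For Q: α = {0}, β = {0, U, 3 R}. Rewrite as Q → β Q' and Q' → α Q' | ε.

S ::= 0 0 | 0 Q 0; U ::= 3 U' | 3 3 U'; R ::= 3 | 3 T; Q ::= 0 Q' | U Q' | 3 R Q'; T ::= 0 | 3 T Q | Q U 3; U' ::= 3 0 U' | epsilon; Q' ::= 0 Q' | epsilon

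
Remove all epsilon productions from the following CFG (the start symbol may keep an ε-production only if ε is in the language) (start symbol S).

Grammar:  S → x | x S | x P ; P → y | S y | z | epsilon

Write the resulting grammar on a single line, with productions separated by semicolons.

The nullable symbols are {P}.
ε ∉ L(G), so no ε-production is kept.

S → x | x S | x P; P → y | S y | z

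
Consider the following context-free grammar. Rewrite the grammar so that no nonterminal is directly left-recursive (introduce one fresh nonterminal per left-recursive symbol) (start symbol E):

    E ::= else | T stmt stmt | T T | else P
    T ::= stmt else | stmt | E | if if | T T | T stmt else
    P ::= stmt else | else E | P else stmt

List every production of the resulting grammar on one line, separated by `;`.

E ::= else | T stmt stmt | T T | else P; T ::= stmt else T' | stmt T' | E T' | if if T'; P ::= stmt else P' | else E P'; T' ::= T T' | stmt else T' | ε; P' ::= else stmt P' | ε

T, P are directly left-recursive.
For T: α = {T, stmt else}, β = {stmt else, stmt, E, if if}. Rewrite as T → β T' and T' → α T' | ε.
For P: α = {else stmt}, β = {stmt else, else E}. Rewrite as P → β P' and P' → α P' | ε.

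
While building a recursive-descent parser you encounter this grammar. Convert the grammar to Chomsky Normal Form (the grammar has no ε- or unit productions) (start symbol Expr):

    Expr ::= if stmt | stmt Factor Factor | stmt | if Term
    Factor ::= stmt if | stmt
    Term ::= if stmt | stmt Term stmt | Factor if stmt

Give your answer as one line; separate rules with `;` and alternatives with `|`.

Expr ::= X1 X2 | X2 Y1 | stmt | X1 Term; Factor ::= X2 X1 | stmt; Term ::= X1 X2 | X2 Y2 | Factor Y3; X1 ::= if; X2 ::= stmt; Y1 ::= Factor Factor; Y2 ::= Term X2; Y3 ::= X1 X2

Introduce a nonterminal for each terminal appearing in a rule of length ≥ 2: X1 → if, X2 → stmt.
Binarize each right-hand side of length ≥ 3 by chaining fresh nonterminals (Y1, Y2, …): affected rules were Expr → X2 Factor Factor; Term → X2 Term X2; Term → Factor X1 X2.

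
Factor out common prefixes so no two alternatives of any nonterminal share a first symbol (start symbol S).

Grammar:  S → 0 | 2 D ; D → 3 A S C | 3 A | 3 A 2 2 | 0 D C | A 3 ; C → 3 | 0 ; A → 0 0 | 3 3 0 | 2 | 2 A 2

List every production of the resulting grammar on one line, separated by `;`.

S → 0 | 2 D; D → 0 D C | A 3 | 3 A D'; C → 3 | 0; A → 0 0 | 3 3 0 | 2 A'; D' → S C | ε | 2 2; A' → ε | A 2

D has alternatives sharing prefix '3 A': factor to D → 3 A D' with D' → S C | ε | 2 2.
A has alternatives sharing prefix '2': factor to A → 2 A' with A' → ε | A 2.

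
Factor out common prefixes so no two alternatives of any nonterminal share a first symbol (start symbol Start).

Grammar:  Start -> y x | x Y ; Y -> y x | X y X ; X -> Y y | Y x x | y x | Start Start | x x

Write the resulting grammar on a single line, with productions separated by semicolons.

Start -> y x | x Y; Y -> y x | X y X; X -> y x | Start Start | x x | Y X1; X1 -> y | x x

X has alternatives sharing prefix 'Y': factor to X → Y X1 with X1 → y | x x.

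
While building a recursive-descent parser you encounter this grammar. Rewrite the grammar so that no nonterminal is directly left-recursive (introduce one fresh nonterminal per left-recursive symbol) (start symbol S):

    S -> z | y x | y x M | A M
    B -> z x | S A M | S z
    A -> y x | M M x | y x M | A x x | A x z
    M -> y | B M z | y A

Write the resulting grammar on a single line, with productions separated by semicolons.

S -> z | y x | y x M | A M; B -> z x | S A M | S z; A -> y x A' | M M x A' | y x M A'; M -> y | B M z | y A; A' -> x x A' | x z A' | ε

Left recursion appears on A.
For A: α = {x x, x z}, β = {y x, M M x, y x M}. Rewrite as A → β A' and A' → α A' | ε.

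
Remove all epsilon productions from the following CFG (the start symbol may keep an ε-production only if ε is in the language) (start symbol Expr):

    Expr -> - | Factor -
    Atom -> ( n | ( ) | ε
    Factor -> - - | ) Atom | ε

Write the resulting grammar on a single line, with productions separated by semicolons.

Expr -> - | Factor -; Atom -> ( n | ( ); Factor -> - - | ) Atom | )

Nullable set = {Atom, Factor}.
ε ∉ L(G), so no ε-production is kept.
For each production, add variants omitting each subset of nullable occurrences: Factor → ) Atom gives ) Atom | ).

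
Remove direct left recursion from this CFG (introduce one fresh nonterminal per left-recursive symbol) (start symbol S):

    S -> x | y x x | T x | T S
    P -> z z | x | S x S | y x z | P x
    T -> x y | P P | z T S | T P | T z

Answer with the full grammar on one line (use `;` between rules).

P, T are directly left-recursive.
For P: α = {x}, β = {z z, x, S x S, y x z}. Rewrite as P → β P' and P' → α P' | ε.
For T: α = {P, z}, β = {x y, P P, z T S}. Rewrite as T → β T' and T' → α T' | ε.

S -> x | y x x | T x | T S; P -> z z P' | x P' | S x S P' | y x z P'; T -> x y T' | P P T' | z T S T'; P' -> x P' | eps; T' -> P T' | z T' | eps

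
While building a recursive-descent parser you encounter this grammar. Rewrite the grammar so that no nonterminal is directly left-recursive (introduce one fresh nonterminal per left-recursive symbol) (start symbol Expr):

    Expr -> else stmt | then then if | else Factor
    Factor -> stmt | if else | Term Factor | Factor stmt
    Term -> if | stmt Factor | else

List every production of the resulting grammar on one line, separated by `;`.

Left recursion appears on Factor.
For Factor: α = {stmt}, β = {stmt, if else, Term Factor}. Rewrite as Factor → β Factor1 and Factor1 → α Factor1 | ε.

Expr -> else stmt | then then if | else Factor; Factor -> stmt Factor1 | if else Factor1 | Term Factor Factor1; Term -> if | stmt Factor | else; Factor1 -> stmt Factor1 | ε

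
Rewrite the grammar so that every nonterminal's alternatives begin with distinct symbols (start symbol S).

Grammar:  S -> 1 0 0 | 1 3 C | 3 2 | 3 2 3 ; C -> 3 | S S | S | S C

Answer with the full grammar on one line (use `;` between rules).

S -> 3 2 S' | 1 S''; C -> 3 | S C'; S' -> ε | 3; S'' -> 0 0 | 3 C; C' -> S | ε | C

S has alternatives sharing prefix '3 2': factor to S → 3 2 S' with S' → ε | 3.
S has alternatives sharing prefix '1': factor to S → 1 S'' with S'' → 0 0 | 3 C.
C has alternatives sharing prefix 'S': factor to C → S C' with C' → S | ε | C.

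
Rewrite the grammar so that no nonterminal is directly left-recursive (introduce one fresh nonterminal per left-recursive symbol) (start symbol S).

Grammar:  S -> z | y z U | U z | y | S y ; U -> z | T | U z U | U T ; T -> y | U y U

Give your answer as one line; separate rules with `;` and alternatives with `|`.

Left recursion appears on S, U.
For S: α = {y}, β = {z, y z U, U z, y}. Rewrite as S → β S' and S' → α S' | ε.
For U: α = {z U, T}, β = {z, T}. Rewrite as U → β U' and U' → α U' | ε.

S -> z S' | y z U S' | U z S' | y S'; U -> z U' | T U'; T -> y | U y U; S' -> y S' | ε; U' -> z U U' | T U' | ε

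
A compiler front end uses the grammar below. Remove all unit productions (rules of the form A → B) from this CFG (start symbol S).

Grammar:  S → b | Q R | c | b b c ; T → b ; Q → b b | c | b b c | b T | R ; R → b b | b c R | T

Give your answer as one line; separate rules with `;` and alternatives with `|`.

S → b | Q R | c | b b c; T → b; Q → b b | b c R | c | b b c | b T | b; R → b b | b c R | b

Unit pairs: Q ⇒* {R, T}; R ⇒* {T}.
For every A with A ⇒* B via unit rules, add B's non-unit alternatives to A; then delete every rule of the form X → Y.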